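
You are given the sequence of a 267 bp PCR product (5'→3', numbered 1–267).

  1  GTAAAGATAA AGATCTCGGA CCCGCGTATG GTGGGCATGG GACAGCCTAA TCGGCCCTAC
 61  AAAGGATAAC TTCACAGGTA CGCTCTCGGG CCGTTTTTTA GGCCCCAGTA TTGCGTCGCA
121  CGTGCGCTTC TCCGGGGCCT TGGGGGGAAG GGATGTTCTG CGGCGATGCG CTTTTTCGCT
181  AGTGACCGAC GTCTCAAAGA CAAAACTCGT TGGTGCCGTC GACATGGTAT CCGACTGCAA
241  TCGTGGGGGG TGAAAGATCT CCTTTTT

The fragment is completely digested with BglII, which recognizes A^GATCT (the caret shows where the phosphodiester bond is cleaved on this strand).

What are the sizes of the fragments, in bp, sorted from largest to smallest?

244, 12, 11 bp

BglII sites (AGATCT) start at positions 11, 255.
BglII cuts after the first base of each site, so after positions 11, 255.
Linear molecule, 2 cuts → 3 fragments:
  1–11 → 11 bp
  12–255 → 244 bp
  256–267 → 12 bp
Sorted largest to smallest: 244, 12, 11 bp.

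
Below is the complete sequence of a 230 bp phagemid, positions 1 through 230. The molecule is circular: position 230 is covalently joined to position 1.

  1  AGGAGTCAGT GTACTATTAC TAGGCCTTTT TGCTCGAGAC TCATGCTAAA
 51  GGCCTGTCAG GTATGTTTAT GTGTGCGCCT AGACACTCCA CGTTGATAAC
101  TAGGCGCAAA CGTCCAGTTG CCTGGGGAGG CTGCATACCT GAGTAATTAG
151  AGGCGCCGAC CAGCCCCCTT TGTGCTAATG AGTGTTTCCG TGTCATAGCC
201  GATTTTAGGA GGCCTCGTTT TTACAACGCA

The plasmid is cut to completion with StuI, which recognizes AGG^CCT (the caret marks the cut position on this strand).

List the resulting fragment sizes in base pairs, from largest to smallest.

StuI sites (AGGCCT) start at positions 22, 50, 210.
StuI cuts after base 3 of each site, so after positions 24, 52, 212.
Circular molecule, 3 cuts → 3 fragments:
  25–52 → 28 bp
  53–212 → 160 bp
  213–230 then 1–24 → 18 + 24 = 42 bp
Sorted largest to smallest: 160, 42, 28 bp.

160, 42, 28 bp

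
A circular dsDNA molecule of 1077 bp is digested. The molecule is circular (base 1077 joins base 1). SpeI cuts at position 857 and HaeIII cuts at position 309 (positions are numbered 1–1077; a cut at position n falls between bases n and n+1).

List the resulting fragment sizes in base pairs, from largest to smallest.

548, 529 bp

Combined cut positions (sorted): 309, 857.
Circular molecule, 2 cuts → 2 fragments:
  857 − 309 = 548 bp
  wrap: 1077 − 857 + 309 = 529 bp
Sorted largest to smallest: 548, 529 bp.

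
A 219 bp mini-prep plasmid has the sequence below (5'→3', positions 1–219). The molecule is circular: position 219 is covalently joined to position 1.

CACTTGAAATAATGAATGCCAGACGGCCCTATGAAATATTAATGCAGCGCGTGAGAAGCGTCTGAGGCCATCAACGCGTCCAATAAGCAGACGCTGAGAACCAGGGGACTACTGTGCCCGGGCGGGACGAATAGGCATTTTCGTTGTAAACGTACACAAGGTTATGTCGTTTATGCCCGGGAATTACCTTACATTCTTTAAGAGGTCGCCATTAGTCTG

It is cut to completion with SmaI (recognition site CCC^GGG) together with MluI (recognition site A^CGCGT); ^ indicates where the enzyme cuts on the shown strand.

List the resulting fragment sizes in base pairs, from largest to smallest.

SmaI sites (CCCGGG) start at positions 117, 176.
SmaI cuts after base 3 of each site, so after positions 119, 178.
The MluI site (ACGCGT) starts at position 74.
MluI cuts after the first base of each site, so after position 74.
Combined cut positions: 74, 119, 178.
Circular molecule, 3 cuts → 3 fragments:
  75–119 → 45 bp
  120–178 → 59 bp
  179–219 then 1–74 → 41 + 74 = 115 bp
Sorted largest to smallest: 115, 59, 45 bp.

115, 59, 45 bp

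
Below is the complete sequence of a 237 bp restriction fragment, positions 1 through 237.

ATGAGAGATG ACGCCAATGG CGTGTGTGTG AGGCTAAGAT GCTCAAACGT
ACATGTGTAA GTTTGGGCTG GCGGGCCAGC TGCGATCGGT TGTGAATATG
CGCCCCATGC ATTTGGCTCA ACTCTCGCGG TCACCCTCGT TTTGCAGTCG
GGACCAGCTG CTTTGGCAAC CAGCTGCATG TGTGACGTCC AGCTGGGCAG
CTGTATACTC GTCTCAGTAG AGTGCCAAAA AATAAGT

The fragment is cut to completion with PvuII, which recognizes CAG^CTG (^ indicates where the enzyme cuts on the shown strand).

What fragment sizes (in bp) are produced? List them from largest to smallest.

PvuII sites (CAGCTG) start at positions 77, 155, 171, 190, 198.
PvuII cuts after base 3 of each site, so after positions 79, 157, 173, 192, 200.
Linear molecule, 5 cuts → 6 fragments:
  1–79 → 79 bp
  80–157 → 78 bp
  158–173 → 16 bp
  174–192 → 19 bp
  193–200 → 8 bp
  201–237 → 37 bp
Sorted largest to smallest: 79, 78, 37, 19, 16, 8 bp.

79, 78, 37, 19, 16, 8 bp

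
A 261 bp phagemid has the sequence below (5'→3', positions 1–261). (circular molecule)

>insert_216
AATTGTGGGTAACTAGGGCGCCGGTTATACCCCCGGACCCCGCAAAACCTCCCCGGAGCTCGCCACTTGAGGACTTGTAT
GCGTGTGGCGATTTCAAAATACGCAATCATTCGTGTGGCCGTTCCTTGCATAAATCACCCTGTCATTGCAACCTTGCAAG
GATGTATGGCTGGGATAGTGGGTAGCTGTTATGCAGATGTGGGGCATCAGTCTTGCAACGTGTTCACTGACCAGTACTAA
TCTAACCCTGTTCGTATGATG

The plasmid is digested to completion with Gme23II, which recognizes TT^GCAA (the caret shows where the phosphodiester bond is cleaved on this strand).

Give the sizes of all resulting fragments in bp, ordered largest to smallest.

194, 59, 8 bp

Gme23II sites (TTGCAA) start at positions 146, 154, 213.
Gme23II cuts after base 2 of each site, so after positions 147, 155, 214.
Circular molecule, 3 cuts → 3 fragments:
  148–155 → 8 bp
  156–214 → 59 bp
  215–261 then 1–147 → 47 + 147 = 194 bp
Sorted largest to smallest: 194, 59, 8 bp.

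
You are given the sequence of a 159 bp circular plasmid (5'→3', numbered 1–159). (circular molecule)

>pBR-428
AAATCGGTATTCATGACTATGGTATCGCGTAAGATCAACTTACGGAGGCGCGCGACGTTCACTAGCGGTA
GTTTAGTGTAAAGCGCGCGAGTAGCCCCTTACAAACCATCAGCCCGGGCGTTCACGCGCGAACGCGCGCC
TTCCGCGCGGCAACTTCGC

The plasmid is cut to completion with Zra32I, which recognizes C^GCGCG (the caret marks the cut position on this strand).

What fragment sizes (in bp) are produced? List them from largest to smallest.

Zra32I sites (CGCGCG) start at positions 49, 84, 125, 133, 144.
Zra32I cuts after the first base of each site, so after positions 49, 84, 125, 133, 144.
Circular molecule, 5 cuts → 5 fragments:
  50–84 → 35 bp
  85–125 → 41 bp
  126–133 → 8 bp
  134–144 → 11 bp
  145–159 then 1–49 → 15 + 49 = 64 bp
Sorted largest to smallest: 64, 41, 35, 11, 8 bp.

64, 41, 35, 11, 8 bp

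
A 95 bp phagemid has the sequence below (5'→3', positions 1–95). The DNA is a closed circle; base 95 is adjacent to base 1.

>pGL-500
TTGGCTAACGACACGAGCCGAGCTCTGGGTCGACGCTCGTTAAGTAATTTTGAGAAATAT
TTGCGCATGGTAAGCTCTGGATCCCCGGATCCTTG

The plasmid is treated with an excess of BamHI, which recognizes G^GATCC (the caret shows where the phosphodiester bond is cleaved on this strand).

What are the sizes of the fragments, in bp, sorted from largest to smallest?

87, 8 bp

BamHI sites (GGATCC) start at positions 79, 87.
BamHI cuts after the first base of each site, so after positions 79, 87.
Circular molecule, 2 cuts → 2 fragments:
  80–87 → 8 bp
  88–95 then 1–79 → 8 + 79 = 87 bp
Sorted largest to smallest: 87, 8 bp.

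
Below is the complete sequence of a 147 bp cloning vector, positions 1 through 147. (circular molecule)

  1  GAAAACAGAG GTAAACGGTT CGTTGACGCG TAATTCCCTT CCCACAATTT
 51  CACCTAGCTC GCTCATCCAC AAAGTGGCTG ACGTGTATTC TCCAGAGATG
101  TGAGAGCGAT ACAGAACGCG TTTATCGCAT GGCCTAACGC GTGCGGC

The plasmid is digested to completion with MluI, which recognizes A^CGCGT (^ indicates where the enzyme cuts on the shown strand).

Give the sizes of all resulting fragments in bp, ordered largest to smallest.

MluI sites (ACGCGT) start at positions 26, 116, 137.
MluI cuts after the first base of each site, so after positions 26, 116, 137.
Circular molecule, 3 cuts → 3 fragments:
  27–116 → 90 bp
  117–137 → 21 bp
  138–147 then 1–26 → 10 + 26 = 36 bp
Sorted largest to smallest: 90, 36, 21 bp.

90, 36, 21 bp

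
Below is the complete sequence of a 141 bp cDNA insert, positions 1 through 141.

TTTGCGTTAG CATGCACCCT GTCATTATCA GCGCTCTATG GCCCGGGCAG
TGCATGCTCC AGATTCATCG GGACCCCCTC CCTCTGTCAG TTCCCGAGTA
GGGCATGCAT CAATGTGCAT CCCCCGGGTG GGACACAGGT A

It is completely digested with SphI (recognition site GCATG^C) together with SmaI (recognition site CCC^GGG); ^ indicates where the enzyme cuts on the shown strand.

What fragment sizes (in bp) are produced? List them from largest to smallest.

SphI sites (GCATGC) start at positions 10, 52, 103.
SphI cuts after base 5 of each site (before the last base), so after positions 14, 56, 107.
SmaI sites (CCCGGG) start at positions 42, 123.
SmaI cuts after base 3 of each site, so after positions 44, 125.
Combined cut positions: 14, 44, 56, 107, 125.
Linear molecule, 5 cuts → 6 fragments:
  1–14 → 14 bp
  15–44 → 30 bp
  45–56 → 12 bp
  57–107 → 51 bp
  108–125 → 18 bp
  126–141 → 16 bp
Sorted largest to smallest: 51, 30, 18, 16, 14, 12 bp.

51, 30, 18, 16, 14, 12 bp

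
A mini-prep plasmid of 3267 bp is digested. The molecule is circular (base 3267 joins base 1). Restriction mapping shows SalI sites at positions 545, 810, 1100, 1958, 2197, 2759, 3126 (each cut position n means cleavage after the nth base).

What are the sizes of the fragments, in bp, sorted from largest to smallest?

858, 686, 562, 367, 290, 265, 239 bp

Circular molecule, 7 cuts → 7 fragments:
  810 − 545 = 265 bp
  1100 − 810 = 290 bp
  1958 − 1100 = 858 bp
  2197 − 1958 = 239 bp
  2759 − 2197 = 562 bp
  3126 − 2759 = 367 bp
  wrap: 3267 − 3126 + 545 = 686 bp
Sorted largest to smallest: 858, 686, 562, 367, 290, 265, 239 bp.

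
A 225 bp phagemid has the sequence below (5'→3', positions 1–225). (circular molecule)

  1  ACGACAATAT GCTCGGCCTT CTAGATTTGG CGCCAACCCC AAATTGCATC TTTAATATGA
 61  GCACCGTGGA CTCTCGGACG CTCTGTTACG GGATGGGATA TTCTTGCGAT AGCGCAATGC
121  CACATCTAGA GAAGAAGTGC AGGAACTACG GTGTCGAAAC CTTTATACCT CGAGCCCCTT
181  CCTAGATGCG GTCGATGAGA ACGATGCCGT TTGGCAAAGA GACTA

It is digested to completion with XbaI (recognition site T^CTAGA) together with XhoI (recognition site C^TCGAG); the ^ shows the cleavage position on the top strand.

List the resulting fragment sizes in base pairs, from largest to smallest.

105, 76, 44 bp

XbaI sites (TCTAGA) start at positions 20, 125.
XbaI cuts after the first base of each site, so after positions 20, 125.
The XhoI site (CTCGAG) starts at position 169.
XhoI cuts after the first base of each site, so after position 169.
Combined cut positions: 20, 125, 169.
Circular molecule, 3 cuts → 3 fragments:
  21–125 → 105 bp
  126–169 → 44 bp
  170–225 then 1–20 → 56 + 20 = 76 bp
Sorted largest to smallest: 105, 76, 44 bp.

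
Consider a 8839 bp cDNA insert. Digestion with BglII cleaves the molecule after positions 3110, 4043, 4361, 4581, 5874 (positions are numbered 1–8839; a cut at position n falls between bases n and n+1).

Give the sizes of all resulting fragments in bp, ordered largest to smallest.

Linear molecule, 5 cuts → 6 fragments:
  3110 − 0 = 3110 bp
  4043 − 3110 = 933 bp
  4361 − 4043 = 318 bp
  4581 − 4361 = 220 bp
  5874 − 4581 = 1293 bp
  8839 − 5874 = 2965 bp
Sorted largest to smallest: 3110, 2965, 1293, 933, 318, 220 bp.

3110, 2965, 1293, 933, 318, 220 bp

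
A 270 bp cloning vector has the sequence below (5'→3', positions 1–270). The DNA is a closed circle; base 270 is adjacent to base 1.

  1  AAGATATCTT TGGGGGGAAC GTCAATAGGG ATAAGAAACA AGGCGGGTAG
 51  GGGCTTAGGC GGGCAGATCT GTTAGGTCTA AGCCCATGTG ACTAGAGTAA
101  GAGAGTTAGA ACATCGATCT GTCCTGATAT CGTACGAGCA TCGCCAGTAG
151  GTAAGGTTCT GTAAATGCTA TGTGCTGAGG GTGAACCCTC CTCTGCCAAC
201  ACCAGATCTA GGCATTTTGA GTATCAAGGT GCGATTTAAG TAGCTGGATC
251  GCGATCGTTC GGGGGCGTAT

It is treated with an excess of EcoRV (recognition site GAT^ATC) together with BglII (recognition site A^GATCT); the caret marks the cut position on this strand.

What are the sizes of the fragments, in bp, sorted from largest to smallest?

EcoRV sites (GATATC) start at positions 3, 126.
EcoRV cuts after base 3 of each site, so after positions 5, 128.
BglII sites (AGATCT) start at positions 65, 204.
BglII cuts after the first base of each site, so after positions 65, 204.
Combined cut positions: 5, 65, 128, 204.
Circular molecule, 4 cuts → 4 fragments:
  6–65 → 60 bp
  66–128 → 63 bp
  129–204 → 76 bp
  205–270 then 1–5 → 66 + 5 = 71 bp
Sorted largest to smallest: 76, 71, 63, 60 bp.

76, 71, 63, 60 bp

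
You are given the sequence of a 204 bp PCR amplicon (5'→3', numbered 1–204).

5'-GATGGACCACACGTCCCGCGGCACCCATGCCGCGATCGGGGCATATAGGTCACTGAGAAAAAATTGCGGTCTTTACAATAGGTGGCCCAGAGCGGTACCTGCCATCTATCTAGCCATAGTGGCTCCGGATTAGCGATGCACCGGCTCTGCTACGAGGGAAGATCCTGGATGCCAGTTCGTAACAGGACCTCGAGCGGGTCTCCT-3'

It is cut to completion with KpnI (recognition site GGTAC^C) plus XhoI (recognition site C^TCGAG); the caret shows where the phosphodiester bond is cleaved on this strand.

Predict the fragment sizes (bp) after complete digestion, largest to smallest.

The KpnI site (GGTACC) starts at position 94.
KpnI cuts after base 5 of each site (before the last base), so after position 98.
The XhoI site (CTCGAG) starts at position 189.
XhoI cuts after the first base of each site, so after position 189.
Combined cut positions: 98, 189.
Linear molecule, 2 cuts → 3 fragments:
  1–98 → 98 bp
  99–189 → 91 bp
  190–204 → 15 bp
Sorted largest to smallest: 98, 91, 15 bp.

98, 91, 15 bp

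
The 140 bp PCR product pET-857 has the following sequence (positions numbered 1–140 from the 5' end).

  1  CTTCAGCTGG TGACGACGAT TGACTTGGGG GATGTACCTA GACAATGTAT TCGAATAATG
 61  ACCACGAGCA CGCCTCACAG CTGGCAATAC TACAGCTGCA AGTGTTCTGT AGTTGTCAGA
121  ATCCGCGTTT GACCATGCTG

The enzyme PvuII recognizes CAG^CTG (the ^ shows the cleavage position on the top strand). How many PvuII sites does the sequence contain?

3

CAGCTG occurs starting at positions 4, 78, 93.
PvuII cuts at 3 sites.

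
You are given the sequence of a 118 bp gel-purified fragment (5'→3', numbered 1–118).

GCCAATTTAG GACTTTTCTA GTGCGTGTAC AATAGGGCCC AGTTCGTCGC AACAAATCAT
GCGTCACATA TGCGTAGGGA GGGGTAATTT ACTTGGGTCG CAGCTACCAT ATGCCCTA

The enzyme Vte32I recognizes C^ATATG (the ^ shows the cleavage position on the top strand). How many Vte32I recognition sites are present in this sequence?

CATATG occurs starting at positions 67, 108.
Vte32I cuts at 2 sites.

2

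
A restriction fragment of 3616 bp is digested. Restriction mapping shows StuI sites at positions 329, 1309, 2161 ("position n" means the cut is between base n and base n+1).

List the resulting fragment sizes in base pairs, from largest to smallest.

1455, 980, 852, 329 bp

Linear molecule, 3 cuts → 4 fragments:
  329 − 0 = 329 bp
  1309 − 329 = 980 bp
  2161 − 1309 = 852 bp
  3616 − 2161 = 1455 bp
Sorted largest to smallest: 1455, 980, 852, 329 bp.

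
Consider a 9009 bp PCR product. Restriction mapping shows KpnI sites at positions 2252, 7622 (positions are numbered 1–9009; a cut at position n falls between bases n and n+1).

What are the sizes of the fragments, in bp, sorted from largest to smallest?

Linear molecule, 2 cuts → 3 fragments:
  2252 − 0 = 2252 bp
  7622 − 2252 = 5370 bp
  9009 − 7622 = 1387 bp
Sorted largest to smallest: 5370, 2252, 1387 bp.

5370, 2252, 1387 bp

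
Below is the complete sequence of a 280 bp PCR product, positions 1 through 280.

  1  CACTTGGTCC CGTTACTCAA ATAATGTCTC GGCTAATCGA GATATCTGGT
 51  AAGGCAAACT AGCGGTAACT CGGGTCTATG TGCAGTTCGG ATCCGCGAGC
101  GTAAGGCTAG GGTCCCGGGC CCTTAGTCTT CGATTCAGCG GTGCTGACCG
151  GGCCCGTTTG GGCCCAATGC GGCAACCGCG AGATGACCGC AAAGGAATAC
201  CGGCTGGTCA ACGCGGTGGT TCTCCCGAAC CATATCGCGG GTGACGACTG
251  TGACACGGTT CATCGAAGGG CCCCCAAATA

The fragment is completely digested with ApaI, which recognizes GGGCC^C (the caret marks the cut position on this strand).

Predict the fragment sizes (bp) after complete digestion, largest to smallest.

121, 108, 33, 10, 8 bp

ApaI sites (GGGCCC) start at positions 117, 150, 160, 268.
ApaI cuts after base 5 of each site (before the last base), so after positions 121, 154, 164, 272.
Linear molecule, 4 cuts → 5 fragments:
  1–121 → 121 bp
  122–154 → 33 bp
  155–164 → 10 bp
  165–272 → 108 bp
  273–280 → 8 bp
Sorted largest to smallest: 121, 108, 33, 10, 8 bp.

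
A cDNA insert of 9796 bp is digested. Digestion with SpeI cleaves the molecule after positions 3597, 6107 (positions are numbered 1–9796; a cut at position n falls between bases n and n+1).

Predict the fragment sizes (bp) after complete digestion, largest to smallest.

Linear molecule, 2 cuts → 3 fragments:
  3597 − 0 = 3597 bp
  6107 − 3597 = 2510 bp
  9796 − 6107 = 3689 bp
Sorted largest to smallest: 3689, 3597, 2510 bp.

3689, 3597, 2510 bp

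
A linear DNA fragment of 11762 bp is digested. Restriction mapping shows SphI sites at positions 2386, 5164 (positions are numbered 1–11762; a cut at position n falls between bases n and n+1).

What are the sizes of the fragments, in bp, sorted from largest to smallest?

Linear molecule, 2 cuts → 3 fragments:
  2386 − 0 = 2386 bp
  5164 − 2386 = 2778 bp
  11762 − 5164 = 6598 bp
Sorted largest to smallest: 6598, 2778, 2386 bp.

6598, 2778, 2386 bp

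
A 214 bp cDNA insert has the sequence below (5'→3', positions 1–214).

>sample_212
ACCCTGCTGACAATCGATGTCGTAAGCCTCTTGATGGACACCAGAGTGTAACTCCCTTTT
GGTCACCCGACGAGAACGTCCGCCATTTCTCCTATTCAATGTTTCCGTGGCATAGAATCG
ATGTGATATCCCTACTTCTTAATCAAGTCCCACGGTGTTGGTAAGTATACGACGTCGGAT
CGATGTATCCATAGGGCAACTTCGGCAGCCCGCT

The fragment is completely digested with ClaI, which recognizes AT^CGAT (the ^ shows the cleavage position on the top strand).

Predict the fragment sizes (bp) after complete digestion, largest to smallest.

104, 62, 34, 14 bp

ClaI sites (ATCGAT) start at positions 13, 117, 179.
ClaI cuts after base 2 of each site, so after positions 14, 118, 180.
Linear molecule, 3 cuts → 4 fragments:
  1–14 → 14 bp
  15–118 → 104 bp
  119–180 → 62 bp
  181–214 → 34 bp
Sorted largest to smallest: 104, 62, 34, 14 bp.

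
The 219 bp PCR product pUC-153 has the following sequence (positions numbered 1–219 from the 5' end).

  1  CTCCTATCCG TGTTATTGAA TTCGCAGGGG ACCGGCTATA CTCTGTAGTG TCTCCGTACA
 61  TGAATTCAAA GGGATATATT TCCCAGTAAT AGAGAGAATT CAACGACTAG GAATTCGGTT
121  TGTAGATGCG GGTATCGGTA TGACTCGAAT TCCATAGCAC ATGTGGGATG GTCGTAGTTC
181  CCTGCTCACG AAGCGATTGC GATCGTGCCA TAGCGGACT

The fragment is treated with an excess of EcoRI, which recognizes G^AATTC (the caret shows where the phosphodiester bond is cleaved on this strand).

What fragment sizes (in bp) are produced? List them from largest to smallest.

72, 44, 36, 34, 18, 15 bp

EcoRI sites (GAATTC) start at positions 18, 62, 96, 111, 147.
EcoRI cuts after the first base of each site, so after positions 18, 62, 96, 111, 147.
Linear molecule, 5 cuts → 6 fragments:
  1–18 → 18 bp
  19–62 → 44 bp
  63–96 → 34 bp
  97–111 → 15 bp
  112–147 → 36 bp
  148–219 → 72 bp
Sorted largest to smallest: 72, 44, 36, 34, 18, 15 bp.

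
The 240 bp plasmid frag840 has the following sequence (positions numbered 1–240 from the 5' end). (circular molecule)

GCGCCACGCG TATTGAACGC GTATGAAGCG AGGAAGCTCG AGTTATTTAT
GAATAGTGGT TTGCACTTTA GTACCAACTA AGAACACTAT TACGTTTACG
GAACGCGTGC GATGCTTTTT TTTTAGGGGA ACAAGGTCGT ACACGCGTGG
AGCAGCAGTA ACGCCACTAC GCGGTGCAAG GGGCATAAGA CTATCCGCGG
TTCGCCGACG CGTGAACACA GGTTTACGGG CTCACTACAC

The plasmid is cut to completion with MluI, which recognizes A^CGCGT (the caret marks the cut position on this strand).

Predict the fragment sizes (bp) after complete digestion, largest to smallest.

MluI sites (ACGCGT) start at positions 6, 17, 103, 143, 208.
MluI cuts after the first base of each site, so after positions 6, 17, 103, 143, 208.
Circular molecule, 5 cuts → 5 fragments:
  7–17 → 11 bp
  18–103 → 86 bp
  104–143 → 40 bp
  144–208 → 65 bp
  209–240 then 1–6 → 32 + 6 = 38 bp
Sorted largest to smallest: 86, 65, 40, 38, 11 bp.

86, 65, 40, 38, 11 bp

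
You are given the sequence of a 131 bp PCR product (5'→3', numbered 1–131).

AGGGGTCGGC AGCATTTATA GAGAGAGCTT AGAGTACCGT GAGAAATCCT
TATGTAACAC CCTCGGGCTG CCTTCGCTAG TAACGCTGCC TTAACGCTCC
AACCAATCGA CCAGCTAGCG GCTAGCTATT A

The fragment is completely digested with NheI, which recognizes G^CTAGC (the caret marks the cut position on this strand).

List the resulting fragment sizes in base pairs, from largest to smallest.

NheI sites (GCTAGC) start at positions 114, 121.
NheI cuts after the first base of each site, so after positions 114, 121.
Linear molecule, 2 cuts → 3 fragments:
  1–114 → 114 bp
  115–121 → 7 bp
  122–131 → 10 bp
Sorted largest to smallest: 114, 10, 7 bp.

114, 10, 7 bp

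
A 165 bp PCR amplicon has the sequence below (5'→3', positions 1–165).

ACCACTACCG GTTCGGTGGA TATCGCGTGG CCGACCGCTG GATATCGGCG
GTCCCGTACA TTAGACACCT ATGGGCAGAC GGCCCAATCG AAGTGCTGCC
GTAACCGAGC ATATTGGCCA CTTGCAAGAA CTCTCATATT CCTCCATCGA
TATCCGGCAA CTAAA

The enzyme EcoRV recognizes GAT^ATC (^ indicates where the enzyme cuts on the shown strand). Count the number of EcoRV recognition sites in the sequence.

GATATC occurs starting at positions 19, 41, 149.
EcoRV cuts at 3 sites.

3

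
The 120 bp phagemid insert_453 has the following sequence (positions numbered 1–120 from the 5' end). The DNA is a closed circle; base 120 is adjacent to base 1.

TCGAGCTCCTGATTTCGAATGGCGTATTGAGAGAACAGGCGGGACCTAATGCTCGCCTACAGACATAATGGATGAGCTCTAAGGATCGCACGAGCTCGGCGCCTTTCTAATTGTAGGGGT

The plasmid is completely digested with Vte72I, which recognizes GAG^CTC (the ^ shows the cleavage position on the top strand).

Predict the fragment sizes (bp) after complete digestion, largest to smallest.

71, 31, 18 bp

Vte72I sites (GAGCTC) start at positions 3, 74, 92.
Vte72I cuts after base 3 of each site, so after positions 5, 76, 94.
Circular molecule, 3 cuts → 3 fragments:
  6–76 → 71 bp
  77–94 → 18 bp
  95–120 then 1–5 → 26 + 5 = 31 bp
Sorted largest to smallest: 71, 31, 18 bp.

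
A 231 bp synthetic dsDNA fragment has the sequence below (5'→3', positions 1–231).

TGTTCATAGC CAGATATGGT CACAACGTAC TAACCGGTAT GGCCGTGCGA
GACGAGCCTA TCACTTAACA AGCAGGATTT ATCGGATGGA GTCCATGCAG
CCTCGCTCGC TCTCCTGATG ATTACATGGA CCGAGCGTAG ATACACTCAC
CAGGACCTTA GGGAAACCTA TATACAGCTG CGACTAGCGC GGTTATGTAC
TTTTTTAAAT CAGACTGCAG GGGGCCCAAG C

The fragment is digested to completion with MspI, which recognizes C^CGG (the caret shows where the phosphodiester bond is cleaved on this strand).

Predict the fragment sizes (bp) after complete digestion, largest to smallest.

197, 34 bp

The MspI site (CCGG) starts at position 34.
MspI cuts after the first base of each site, so after position 34.
Linear molecule, 1 cut → 2 fragments:
  1–34 → 34 bp
  35–231 → 197 bp
Sorted largest to smallest: 197, 34 bp.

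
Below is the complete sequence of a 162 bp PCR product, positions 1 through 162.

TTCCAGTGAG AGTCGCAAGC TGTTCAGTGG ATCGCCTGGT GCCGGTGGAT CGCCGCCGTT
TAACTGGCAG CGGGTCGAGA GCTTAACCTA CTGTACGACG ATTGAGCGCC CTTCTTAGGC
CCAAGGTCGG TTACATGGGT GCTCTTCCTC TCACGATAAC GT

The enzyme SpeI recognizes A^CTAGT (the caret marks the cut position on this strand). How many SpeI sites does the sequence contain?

0

No occurrence of ACTAGT is present in the sequence.
SpeI does not cut: 0 sites.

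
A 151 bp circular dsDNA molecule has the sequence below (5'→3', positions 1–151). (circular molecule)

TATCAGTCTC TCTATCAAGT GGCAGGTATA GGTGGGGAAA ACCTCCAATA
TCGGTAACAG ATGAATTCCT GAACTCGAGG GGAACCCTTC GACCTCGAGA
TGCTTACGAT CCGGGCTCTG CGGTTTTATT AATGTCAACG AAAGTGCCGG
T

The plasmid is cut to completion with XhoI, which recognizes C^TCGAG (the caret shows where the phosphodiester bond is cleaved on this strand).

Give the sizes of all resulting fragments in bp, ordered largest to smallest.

XhoI sites (CTCGAG) start at positions 74, 94.
XhoI cuts after the first base of each site, so after positions 74, 94.
Circular molecule, 2 cuts → 2 fragments:
  75–94 → 20 bp
  95–151 then 1–74 → 57 + 74 = 131 bp
Sorted largest to smallest: 131, 20 bp.

131, 20 bp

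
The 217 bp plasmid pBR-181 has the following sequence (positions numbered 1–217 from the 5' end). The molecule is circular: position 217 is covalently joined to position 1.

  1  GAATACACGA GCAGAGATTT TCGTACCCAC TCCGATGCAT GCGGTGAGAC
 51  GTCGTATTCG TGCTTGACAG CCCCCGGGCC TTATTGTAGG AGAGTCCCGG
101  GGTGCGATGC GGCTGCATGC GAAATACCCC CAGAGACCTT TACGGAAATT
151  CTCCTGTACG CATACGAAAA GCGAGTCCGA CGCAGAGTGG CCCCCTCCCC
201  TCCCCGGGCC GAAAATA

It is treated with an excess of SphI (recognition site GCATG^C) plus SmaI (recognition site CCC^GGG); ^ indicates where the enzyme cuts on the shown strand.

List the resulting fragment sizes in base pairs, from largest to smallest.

86, 53, 34, 23, 21 bp

SphI sites (GCATGC) start at positions 37, 115.
SphI cuts after base 5 of each site (before the last base), so after positions 41, 119.
SmaI sites (CCCGGG) start at positions 73, 96, 203.
SmaI cuts after base 3 of each site, so after positions 75, 98, 205.
Combined cut positions: 41, 75, 98, 119, 205.
Circular molecule, 5 cuts → 5 fragments:
  42–75 → 34 bp
  76–98 → 23 bp
  99–119 → 21 bp
  120–205 → 86 bp
  206–217 then 1–41 → 12 + 41 = 53 bp
Sorted largest to smallest: 86, 53, 34, 23, 21 bp.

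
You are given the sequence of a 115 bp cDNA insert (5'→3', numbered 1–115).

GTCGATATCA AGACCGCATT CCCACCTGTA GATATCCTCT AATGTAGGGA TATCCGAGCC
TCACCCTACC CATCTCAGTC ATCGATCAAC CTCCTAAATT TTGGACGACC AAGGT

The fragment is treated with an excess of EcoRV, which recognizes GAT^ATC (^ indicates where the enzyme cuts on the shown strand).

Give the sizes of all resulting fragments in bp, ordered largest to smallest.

64, 27, 18, 6 bp

EcoRV sites (GATATC) start at positions 4, 31, 49.
EcoRV cuts after base 3 of each site, so after positions 6, 33, 51.
Linear molecule, 3 cuts → 4 fragments:
  1–6 → 6 bp
  7–33 → 27 bp
  34–51 → 18 bp
  52–115 → 64 bp
Sorted largest to smallest: 64, 27, 18, 6 bp.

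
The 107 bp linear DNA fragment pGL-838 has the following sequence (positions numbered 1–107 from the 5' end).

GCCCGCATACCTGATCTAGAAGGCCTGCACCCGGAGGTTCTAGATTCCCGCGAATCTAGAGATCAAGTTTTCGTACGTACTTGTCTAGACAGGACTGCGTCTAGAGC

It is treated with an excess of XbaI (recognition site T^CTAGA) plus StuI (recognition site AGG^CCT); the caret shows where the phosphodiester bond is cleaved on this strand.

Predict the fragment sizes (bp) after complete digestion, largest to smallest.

29, 16, 16, 16, 15, 8, 7 bp

XbaI sites (TCTAGA) start at positions 15, 39, 55, 84, 100.
XbaI cuts after the first base of each site, so after positions 15, 39, 55, 84, 100.
The StuI site (AGGCCT) starts at position 21.
StuI cuts after base 3 of each site, so after position 23.
Combined cut positions: 15, 23, 39, 55, 84, 100.
Linear molecule, 6 cuts → 7 fragments:
  1–15 → 15 bp
  16–23 → 8 bp
  24–39 → 16 bp
  40–55 → 16 bp
  56–84 → 29 bp
  85–100 → 16 bp
  101–107 → 7 bp
Sorted largest to smallest: 29, 16, 16, 16, 15, 8, 7 bp.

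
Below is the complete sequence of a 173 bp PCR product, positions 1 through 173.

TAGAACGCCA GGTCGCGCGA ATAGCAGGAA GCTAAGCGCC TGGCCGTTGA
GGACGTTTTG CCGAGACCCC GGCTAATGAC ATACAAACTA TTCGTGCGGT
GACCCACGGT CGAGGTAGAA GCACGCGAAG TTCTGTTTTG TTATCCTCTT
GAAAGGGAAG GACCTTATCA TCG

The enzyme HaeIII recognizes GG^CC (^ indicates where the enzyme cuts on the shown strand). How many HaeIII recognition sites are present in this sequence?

GGCC occurs starting at position 42.
HaeIII cuts at 1 site.

1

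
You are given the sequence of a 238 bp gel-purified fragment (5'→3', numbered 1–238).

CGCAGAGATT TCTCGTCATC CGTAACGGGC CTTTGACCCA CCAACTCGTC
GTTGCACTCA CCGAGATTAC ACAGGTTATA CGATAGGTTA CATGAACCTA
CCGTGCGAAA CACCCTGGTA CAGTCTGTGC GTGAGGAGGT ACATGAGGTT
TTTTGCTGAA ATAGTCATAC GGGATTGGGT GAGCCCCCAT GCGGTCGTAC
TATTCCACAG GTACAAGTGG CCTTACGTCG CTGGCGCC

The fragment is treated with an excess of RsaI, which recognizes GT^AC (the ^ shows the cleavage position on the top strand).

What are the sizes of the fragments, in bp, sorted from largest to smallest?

RsaI sites (GTAC) start at positions 118, 139, 197, 211.
RsaI cuts after base 2 of each site, so after positions 119, 140, 198, 212.
Linear molecule, 4 cuts → 5 fragments:
  1–119 → 119 bp
  120–140 → 21 bp
  141–198 → 58 bp
  199–212 → 14 bp
  213–238 → 26 bp
Sorted largest to smallest: 119, 58, 26, 21, 14 bp.

119, 58, 26, 21, 14 bp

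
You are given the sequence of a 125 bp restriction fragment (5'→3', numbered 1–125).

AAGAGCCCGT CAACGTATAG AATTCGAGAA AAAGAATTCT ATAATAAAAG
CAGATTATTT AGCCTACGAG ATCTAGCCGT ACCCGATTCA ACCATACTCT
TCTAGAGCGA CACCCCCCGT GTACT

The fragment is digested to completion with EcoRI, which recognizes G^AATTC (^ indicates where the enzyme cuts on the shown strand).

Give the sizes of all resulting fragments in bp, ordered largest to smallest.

EcoRI sites (GAATTC) start at positions 20, 34.
EcoRI cuts after the first base of each site, so after positions 20, 34.
Linear molecule, 2 cuts → 3 fragments:
  1–20 → 20 bp
  21–34 → 14 bp
  35–125 → 91 bp
Sorted largest to smallest: 91, 20, 14 bp.

91, 20, 14 bp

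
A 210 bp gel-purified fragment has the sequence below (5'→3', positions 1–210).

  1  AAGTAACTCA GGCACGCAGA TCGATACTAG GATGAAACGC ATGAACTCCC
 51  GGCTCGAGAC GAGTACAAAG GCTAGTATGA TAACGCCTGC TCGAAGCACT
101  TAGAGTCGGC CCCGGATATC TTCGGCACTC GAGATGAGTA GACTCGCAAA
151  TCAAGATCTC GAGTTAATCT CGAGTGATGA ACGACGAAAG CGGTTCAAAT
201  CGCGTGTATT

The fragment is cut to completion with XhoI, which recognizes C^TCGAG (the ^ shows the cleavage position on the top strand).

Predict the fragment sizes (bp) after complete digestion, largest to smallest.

75, 53, 41, 30, 11 bp

XhoI sites (CTCGAG) start at positions 53, 128, 158, 169.
XhoI cuts after the first base of each site, so after positions 53, 128, 158, 169.
Linear molecule, 4 cuts → 5 fragments:
  1–53 → 53 bp
  54–128 → 75 bp
  129–158 → 30 bp
  159–169 → 11 bp
  170–210 → 41 bp
Sorted largest to smallest: 75, 53, 41, 30, 11 bp.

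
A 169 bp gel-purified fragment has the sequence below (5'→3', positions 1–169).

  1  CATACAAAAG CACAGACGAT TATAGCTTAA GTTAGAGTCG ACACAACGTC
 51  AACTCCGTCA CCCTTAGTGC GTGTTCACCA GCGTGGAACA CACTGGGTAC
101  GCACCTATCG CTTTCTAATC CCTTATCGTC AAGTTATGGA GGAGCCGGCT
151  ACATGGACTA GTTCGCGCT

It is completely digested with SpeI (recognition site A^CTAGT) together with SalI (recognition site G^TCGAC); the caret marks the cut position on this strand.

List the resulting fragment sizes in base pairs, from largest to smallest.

120, 37, 12 bp

The SpeI site (ACTAGT) starts at position 157.
SpeI cuts after the first base of each site, so after position 157.
The SalI site (GTCGAC) starts at position 37.
SalI cuts after the first base of each site, so after position 37.
Combined cut positions: 37, 157.
Linear molecule, 2 cuts → 3 fragments:
  1–37 → 37 bp
  38–157 → 120 bp
  158–169 → 12 bp
Sorted largest to smallest: 120, 37, 12 bp.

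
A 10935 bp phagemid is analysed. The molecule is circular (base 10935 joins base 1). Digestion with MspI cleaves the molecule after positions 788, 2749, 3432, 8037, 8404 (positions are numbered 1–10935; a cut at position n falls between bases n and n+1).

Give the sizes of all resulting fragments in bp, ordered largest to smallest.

Circular molecule, 5 cuts → 5 fragments:
  2749 − 788 = 1961 bp
  3432 − 2749 = 683 bp
  8037 − 3432 = 4605 bp
  8404 − 8037 = 367 bp
  wrap: 10935 − 8404 + 788 = 3319 bp
Sorted largest to smallest: 4605, 3319, 1961, 683, 367 bp.

4605, 3319, 1961, 683, 367 bp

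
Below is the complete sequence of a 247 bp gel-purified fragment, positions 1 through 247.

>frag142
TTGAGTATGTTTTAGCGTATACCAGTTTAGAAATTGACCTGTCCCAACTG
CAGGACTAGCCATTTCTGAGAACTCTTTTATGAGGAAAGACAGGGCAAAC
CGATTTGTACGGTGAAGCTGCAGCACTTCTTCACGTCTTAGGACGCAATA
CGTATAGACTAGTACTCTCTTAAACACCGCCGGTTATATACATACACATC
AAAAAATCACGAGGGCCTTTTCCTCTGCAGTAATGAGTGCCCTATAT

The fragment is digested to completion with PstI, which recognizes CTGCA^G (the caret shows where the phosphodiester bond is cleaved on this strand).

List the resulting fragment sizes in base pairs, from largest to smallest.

PstI sites (CTGCAG) start at positions 48, 118, 225.
PstI cuts after base 5 of each site (before the last base), so after positions 52, 122, 229.
Linear molecule, 3 cuts → 4 fragments:
  1–52 → 52 bp
  53–122 → 70 bp
  123–229 → 107 bp
  230–247 → 18 bp
Sorted largest to smallest: 107, 70, 52, 18 bp.

107, 70, 52, 18 bp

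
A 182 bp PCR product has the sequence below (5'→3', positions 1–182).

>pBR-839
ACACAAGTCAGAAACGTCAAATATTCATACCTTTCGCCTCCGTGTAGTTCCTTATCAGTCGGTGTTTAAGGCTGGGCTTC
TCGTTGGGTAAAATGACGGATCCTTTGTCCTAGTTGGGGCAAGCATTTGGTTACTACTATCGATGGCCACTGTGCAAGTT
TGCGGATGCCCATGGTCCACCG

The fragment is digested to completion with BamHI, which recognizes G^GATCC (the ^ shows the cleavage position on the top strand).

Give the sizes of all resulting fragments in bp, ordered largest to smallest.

98, 84 bp

The BamHI site (GGATCC) starts at position 98.
BamHI cuts after the first base of each site, so after position 98.
Linear molecule, 1 cut → 2 fragments:
  1–98 → 98 bp
  99–182 → 84 bp
Sorted largest to smallest: 98, 84 bp.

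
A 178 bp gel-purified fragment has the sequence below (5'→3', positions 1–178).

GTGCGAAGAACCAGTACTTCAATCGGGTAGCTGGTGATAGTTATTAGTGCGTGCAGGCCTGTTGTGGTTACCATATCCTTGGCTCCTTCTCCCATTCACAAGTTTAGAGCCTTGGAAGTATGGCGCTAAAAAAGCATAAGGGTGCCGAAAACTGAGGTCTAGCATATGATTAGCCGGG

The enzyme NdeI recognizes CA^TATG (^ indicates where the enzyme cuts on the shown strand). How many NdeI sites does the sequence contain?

1

CATATG occurs starting at position 163.
NdeI cuts at 1 site.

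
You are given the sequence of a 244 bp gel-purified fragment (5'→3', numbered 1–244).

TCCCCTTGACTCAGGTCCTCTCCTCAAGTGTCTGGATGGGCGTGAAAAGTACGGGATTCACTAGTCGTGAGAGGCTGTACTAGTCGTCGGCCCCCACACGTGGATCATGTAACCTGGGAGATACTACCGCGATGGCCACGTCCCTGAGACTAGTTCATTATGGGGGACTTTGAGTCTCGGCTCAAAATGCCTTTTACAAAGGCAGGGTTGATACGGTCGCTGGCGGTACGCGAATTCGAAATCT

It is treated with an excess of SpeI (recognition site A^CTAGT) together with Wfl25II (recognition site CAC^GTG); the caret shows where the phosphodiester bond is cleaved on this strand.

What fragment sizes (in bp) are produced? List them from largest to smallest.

SpeI sites (ACTAGT) start at positions 60, 79, 149.
SpeI cuts after the first base of each site, so after positions 60, 79, 149.
The Wfl25II site (CACGTG) starts at position 97.
Wfl25II cuts after base 3 of each site, so after position 99.
Combined cut positions: 60, 79, 99, 149.
Linear molecule, 4 cuts → 5 fragments:
  1–60 → 60 bp
  61–79 → 19 bp
  80–99 → 20 bp
  100–149 → 50 bp
  150–244 → 95 bp
Sorted largest to smallest: 95, 60, 50, 20, 19 bp.

95, 60, 50, 20, 19 bp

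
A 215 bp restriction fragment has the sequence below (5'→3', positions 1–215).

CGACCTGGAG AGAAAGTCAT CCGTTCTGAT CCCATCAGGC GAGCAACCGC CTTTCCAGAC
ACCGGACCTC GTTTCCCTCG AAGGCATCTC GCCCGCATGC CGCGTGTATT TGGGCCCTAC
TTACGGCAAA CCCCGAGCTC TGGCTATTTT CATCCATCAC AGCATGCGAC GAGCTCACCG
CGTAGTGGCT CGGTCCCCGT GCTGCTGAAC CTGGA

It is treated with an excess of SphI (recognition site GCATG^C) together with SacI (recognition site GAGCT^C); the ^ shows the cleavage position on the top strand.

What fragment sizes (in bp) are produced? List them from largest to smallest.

SphI sites (GCATGC) start at positions 95, 162.
SphI cuts after base 5 of each site (before the last base), so after positions 99, 166.
SacI sites (GAGCTC) start at positions 135, 171.
SacI cuts after base 5 of each site (before the last base), so after positions 139, 175.
Combined cut positions: 99, 139, 166, 175.
Linear molecule, 4 cuts → 5 fragments:
  1–99 → 99 bp
  100–139 → 40 bp
  140–166 → 27 bp
  167–175 → 9 bp
  176–215 → 40 bp
Sorted largest to smallest: 99, 40, 40, 27, 9 bp.

99, 40, 40, 27, 9 bp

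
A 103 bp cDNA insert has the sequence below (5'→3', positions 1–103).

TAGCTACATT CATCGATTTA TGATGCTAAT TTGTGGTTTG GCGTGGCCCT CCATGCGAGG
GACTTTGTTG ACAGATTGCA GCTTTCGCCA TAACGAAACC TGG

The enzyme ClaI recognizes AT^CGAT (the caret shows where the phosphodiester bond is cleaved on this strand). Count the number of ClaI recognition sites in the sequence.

ATCGAT occurs starting at position 12.
ClaI cuts at 1 site.

1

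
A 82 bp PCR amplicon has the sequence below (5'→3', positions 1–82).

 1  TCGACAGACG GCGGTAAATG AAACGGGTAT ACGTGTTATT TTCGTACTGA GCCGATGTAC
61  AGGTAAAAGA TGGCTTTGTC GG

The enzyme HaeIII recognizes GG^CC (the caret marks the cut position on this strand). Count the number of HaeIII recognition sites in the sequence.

No occurrence of GGCC is present in the sequence.
HaeIII does not cut: 0 sites.

0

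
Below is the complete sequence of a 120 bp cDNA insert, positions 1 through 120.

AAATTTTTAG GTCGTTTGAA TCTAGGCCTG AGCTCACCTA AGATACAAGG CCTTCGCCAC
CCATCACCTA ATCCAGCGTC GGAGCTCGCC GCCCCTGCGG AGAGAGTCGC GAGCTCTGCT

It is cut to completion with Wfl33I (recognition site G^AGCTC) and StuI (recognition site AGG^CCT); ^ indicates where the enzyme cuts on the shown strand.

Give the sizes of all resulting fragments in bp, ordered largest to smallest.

32, 29, 26, 20, 9, 4 bp

Wfl33I sites (GAGCTC) start at positions 30, 82, 111.
Wfl33I cuts after the first base of each site, so after positions 30, 82, 111.
StuI sites (AGGCCT) start at positions 24, 48.
StuI cuts after base 3 of each site, so after positions 26, 50.
Combined cut positions: 26, 30, 50, 82, 111.
Linear molecule, 5 cuts → 6 fragments:
  1–26 → 26 bp
  27–30 → 4 bp
  31–50 → 20 bp
  51–82 → 32 bp
  83–111 → 29 bp
  112–120 → 9 bp
Sorted largest to smallest: 32, 29, 26, 20, 9, 4 bp.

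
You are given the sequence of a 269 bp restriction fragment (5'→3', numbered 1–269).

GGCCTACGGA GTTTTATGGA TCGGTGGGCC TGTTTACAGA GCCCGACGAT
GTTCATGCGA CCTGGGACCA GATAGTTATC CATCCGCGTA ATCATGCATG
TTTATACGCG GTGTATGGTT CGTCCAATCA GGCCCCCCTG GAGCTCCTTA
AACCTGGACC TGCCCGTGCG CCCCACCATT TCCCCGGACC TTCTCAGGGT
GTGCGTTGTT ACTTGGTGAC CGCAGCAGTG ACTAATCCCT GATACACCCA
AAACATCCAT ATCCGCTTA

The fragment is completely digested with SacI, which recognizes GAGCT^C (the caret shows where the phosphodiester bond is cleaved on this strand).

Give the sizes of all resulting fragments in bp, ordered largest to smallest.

145, 124 bp

The SacI site (GAGCTC) starts at position 141.
SacI cuts after base 5 of each site (before the last base), so after position 145.
Linear molecule, 1 cut → 2 fragments:
  1–145 → 145 bp
  146–269 → 124 bp
Sorted largest to smallest: 145, 124 bp.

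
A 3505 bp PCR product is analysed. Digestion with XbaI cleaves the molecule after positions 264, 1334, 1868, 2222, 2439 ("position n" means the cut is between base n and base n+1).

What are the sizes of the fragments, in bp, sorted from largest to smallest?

Linear molecule, 5 cuts → 6 fragments:
  264 − 0 = 264 bp
  1334 − 264 = 1070 bp
  1868 − 1334 = 534 bp
  2222 − 1868 = 354 bp
  2439 − 2222 = 217 bp
  3505 − 2439 = 1066 bp
Sorted largest to smallest: 1070, 1066, 534, 354, 264, 217 bp.

1070, 1066, 534, 354, 264, 217 bp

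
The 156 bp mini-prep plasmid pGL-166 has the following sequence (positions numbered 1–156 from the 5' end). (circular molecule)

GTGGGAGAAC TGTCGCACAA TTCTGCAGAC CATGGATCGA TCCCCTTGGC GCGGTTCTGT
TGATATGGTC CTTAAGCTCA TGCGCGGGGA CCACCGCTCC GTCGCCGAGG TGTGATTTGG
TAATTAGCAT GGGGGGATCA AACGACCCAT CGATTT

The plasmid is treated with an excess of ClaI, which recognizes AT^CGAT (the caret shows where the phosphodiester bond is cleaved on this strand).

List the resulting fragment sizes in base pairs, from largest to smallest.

113, 43 bp

ClaI sites (ATCGAT) start at positions 36, 149.
ClaI cuts after base 2 of each site, so after positions 37, 150.
Circular molecule, 2 cuts → 2 fragments:
  38–150 → 113 bp
  151–156 then 1–37 → 6 + 37 = 43 bp
Sorted largest to smallest: 113, 43 bp.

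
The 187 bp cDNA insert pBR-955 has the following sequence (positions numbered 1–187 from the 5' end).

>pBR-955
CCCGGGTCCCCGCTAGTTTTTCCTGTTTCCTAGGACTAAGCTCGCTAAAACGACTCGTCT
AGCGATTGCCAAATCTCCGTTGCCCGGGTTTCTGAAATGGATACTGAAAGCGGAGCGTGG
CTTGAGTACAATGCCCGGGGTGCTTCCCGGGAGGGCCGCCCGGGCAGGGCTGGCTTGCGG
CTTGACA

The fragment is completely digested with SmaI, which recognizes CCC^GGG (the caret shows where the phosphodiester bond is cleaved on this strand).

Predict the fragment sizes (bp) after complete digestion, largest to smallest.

SmaI sites (CCCGGG) start at positions 1, 83, 134, 146, 159.
SmaI cuts after base 3 of each site, so after positions 3, 85, 136, 148, 161.
Linear molecule, 5 cuts → 6 fragments:
  1–3 → 3 bp
  4–85 → 82 bp
  86–136 → 51 bp
  137–148 → 12 bp
  149–161 → 13 bp
  162–187 → 26 bp
Sorted largest to smallest: 82, 51, 26, 13, 12, 3 bp.

82, 51, 26, 13, 12, 3 bp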